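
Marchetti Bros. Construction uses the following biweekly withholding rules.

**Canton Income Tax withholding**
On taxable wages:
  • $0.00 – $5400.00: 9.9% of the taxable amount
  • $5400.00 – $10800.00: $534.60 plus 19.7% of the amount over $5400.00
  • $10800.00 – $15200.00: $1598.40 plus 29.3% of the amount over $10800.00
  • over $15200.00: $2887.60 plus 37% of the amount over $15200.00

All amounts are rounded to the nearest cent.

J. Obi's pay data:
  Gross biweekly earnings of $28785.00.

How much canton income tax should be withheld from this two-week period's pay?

$7914.05

Canton Income Tax: taxable = $28785.00
  $2887.60 + 37% × ($28785.00 − $15200.00) = $2887.60 + 37% × $13585.00 = $7914.05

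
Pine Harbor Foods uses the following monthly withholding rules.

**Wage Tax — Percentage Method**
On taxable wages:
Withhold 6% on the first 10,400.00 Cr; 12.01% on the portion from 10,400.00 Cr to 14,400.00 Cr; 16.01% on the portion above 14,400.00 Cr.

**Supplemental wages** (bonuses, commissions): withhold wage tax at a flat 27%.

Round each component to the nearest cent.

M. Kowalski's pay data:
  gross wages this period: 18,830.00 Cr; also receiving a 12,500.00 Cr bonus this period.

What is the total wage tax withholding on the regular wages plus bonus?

Wage Tax: taxable = 18,830.00 Cr
  1,104.40 Cr + 16.01% × (18,830.00 Cr − 14,400.00 Cr) = 1,104.40 Cr + 16.01% × 4,430.00 Cr = 1,813.64 Cr
Supplemental (27% flat on bonus): 27% × 12,500.00 Cr = 3,375.00 Cr
Total wage tax: 1,813.64 Cr + 3,375.00 Cr = 5,188.64 Cr

5,188.64 Cr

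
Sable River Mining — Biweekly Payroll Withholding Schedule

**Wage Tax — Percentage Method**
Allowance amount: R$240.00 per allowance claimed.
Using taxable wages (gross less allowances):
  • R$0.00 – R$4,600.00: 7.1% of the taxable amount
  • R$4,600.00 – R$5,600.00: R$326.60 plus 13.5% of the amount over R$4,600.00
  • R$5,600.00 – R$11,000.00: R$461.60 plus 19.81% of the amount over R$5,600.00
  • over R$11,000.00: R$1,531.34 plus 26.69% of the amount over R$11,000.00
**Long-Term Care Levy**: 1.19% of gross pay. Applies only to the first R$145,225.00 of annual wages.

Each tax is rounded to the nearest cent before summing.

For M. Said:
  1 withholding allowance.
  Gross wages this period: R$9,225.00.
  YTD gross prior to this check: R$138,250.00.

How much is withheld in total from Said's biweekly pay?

R$1,215.17

Wage Tax: taxable = R$9,225.00 − 1×R$240.00 = R$8,985.00
  R$461.60 + 19.81% × (R$8,985.00 − R$5,600.00) = R$461.60 + 19.81% × R$3,385.00 = R$1,132.17
Long-Term Care Levy: cap R$145,225.00 − YTD R$138,250.00 = R$6,975.00 subject; 1.19% × R$6,975.00 = R$83.00
Total: R$1,132.17 + R$83.00 = R$1,215.17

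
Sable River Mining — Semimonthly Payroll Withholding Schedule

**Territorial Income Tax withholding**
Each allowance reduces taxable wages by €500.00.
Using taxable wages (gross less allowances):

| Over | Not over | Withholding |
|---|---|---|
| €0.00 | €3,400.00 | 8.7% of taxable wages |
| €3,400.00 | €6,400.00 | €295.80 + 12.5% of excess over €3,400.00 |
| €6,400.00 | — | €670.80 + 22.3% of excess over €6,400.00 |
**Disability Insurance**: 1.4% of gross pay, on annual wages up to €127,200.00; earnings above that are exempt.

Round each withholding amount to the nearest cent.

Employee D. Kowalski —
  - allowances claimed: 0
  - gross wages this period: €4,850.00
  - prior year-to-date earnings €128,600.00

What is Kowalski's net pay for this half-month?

Territorial Income Tax: taxable = €4,850.00
  €295.80 + 12.5% × (€4,850.00 − €3,400.00) = €295.80 + 12.5% × €1,450.00 = €477.05
Disability Insurance: YTD €128,600.00 ≥ cap €127,200.00 → €0.00
Total withheld: €477.05 + €0.00 = €477.05
Net pay: €4,850.00 − €477.05 = €4,372.95

€4,372.95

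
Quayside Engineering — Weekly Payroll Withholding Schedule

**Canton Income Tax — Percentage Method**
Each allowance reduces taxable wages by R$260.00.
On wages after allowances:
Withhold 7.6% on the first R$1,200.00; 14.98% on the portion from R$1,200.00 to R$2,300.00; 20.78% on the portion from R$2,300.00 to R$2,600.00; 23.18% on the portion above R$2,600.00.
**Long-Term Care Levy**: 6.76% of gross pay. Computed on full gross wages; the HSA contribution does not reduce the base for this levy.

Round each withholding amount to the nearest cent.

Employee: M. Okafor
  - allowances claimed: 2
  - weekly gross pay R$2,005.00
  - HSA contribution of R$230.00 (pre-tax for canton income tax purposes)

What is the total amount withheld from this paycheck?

Canton Income Tax: taxable = R$2,005.00 − R$230.00 − 2×R$260.00 = R$1,255.00
  R$91.20 + 14.98% × (R$1,255.00 − R$1,200.00) = R$91.20 + 14.98% × R$55.00 = R$99.44
Long-Term Care Levy: 6.76% × R$2,005.00 = R$135.54
Total: R$99.44 + R$135.54 = R$234.98

R$234.98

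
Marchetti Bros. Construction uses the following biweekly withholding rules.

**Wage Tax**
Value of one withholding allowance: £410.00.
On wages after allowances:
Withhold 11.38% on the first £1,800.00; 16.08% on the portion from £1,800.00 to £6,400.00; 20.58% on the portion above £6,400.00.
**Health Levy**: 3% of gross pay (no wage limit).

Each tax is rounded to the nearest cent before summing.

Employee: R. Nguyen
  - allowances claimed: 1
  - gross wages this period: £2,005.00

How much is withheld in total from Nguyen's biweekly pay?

Wage Tax: taxable = £2,005.00 − 1×£410.00 = £1,595.00
  11.38% × £1,595.00 = £181.51
Health Levy: 3% × £2,005.00 = £60.15
Total: £181.51 + £60.15 = £241.66

£241.66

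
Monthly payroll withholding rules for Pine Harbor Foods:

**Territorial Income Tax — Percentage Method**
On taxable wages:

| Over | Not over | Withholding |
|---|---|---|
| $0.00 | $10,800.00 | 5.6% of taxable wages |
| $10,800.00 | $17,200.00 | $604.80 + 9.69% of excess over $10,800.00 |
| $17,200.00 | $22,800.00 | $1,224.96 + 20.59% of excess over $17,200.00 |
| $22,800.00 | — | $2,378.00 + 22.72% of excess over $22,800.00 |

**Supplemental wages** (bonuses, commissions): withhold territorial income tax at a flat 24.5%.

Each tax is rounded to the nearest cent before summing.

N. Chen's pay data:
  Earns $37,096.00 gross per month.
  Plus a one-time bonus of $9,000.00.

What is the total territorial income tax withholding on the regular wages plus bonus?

$7,831.05

Territorial Income Tax: taxable = $37,096.00
  $2,378.00 + 22.72% × ($37,096.00 − $22,800.00) = $2,378.00 + 22.72% × $14,296.00 = $5,626.05
Supplemental (24.5% flat on bonus): 24.5% × $9,000.00 = $2,205.00
Total territorial income tax: $5,626.05 + $2,205.00 = $7,831.05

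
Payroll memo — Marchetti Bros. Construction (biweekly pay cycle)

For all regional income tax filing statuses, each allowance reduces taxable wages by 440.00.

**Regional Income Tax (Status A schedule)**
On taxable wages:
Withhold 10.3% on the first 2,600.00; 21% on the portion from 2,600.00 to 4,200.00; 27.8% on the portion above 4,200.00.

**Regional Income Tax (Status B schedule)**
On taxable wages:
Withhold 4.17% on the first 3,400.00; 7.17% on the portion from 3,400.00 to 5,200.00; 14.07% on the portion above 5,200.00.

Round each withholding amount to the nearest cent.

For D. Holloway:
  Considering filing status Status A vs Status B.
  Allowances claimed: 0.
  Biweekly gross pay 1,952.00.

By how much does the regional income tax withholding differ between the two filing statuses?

119.66

Regional Income Tax (Status A): taxable = 1,952.00
  10.3% × 1,952.00 = 201.06
Regional Income Tax (Status B): taxable = 1,952.00
  4.17% × 1,952.00 = 81.40
Difference: |201.06 − 81.40| = 119.66 (higher under Status A)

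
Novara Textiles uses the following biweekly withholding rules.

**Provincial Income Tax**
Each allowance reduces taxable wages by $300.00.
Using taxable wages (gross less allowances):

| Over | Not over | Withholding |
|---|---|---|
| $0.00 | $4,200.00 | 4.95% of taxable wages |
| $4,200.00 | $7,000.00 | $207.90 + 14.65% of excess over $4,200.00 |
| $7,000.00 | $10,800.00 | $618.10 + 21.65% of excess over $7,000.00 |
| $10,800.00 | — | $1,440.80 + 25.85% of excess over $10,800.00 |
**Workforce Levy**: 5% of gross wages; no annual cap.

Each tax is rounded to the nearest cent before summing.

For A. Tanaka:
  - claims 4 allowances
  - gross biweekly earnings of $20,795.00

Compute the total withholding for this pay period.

Provincial Income Tax: taxable = $20,795.00 − 4×$300.00 = $19,595.00
  $1,440.80 + 25.85% × ($19,595.00 − $10,800.00) = $1,440.80 + 25.85% × $8,795.00 = $3,714.31
Workforce Levy: 5% × $20,795.00 = $1,039.75
Total: $3,714.31 + $1,039.75 = $4,754.06

$4,754.06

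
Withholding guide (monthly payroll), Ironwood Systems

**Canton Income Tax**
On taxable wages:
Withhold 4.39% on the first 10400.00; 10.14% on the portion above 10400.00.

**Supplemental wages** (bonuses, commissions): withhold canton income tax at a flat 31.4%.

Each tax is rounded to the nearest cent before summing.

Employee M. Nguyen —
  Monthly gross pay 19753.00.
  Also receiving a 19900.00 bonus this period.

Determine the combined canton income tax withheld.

7653.55

Canton Income Tax: taxable = 19753.00
  456.56 + 10.14% × (19753.00 − 10400.00) = 456.56 + 10.14% × 9353.00 = 1404.95
Supplemental (31.4% flat on bonus): 31.4% × 19900.00 = 6248.60
Total canton income tax: 1404.95 + 6248.60 = 7653.55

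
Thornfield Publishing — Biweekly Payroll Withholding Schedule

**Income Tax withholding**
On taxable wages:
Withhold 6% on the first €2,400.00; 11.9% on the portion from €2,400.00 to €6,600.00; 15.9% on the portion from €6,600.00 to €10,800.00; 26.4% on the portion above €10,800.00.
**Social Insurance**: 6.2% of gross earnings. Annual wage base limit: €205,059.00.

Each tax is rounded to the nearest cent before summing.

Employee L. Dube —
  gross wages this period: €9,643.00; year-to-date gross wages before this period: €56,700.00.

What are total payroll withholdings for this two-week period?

€1,725.51

Income Tax: taxable = €9,643.00
  €643.80 + 15.9% × (€9,643.00 − €6,600.00) = €643.80 + 15.9% × €3,043.00 = €1,127.64
Social Insurance: 6.2% × €9,643.00 = €597.87
Total: €1,127.64 + €597.87 = €1,725.51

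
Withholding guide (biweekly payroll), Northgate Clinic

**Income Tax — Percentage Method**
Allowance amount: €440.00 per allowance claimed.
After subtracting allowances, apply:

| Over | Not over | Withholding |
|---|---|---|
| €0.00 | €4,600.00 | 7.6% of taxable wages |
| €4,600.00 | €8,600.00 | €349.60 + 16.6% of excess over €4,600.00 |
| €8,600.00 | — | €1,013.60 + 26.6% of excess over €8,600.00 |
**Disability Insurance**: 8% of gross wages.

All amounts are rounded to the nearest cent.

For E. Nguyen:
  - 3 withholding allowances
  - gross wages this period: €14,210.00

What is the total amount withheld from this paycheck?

€3,291.54

Income Tax: taxable = €14,210.00 − 3×€440.00 = €12,890.00
  €1,013.60 + 26.6% × (€12,890.00 − €8,600.00) = €1,013.60 + 26.6% × €4,290.00 = €2,154.74
Disability Insurance: 8% × €14,210.00 = €1,136.80
Total: €2,154.74 + €1,136.80 = €3,291.54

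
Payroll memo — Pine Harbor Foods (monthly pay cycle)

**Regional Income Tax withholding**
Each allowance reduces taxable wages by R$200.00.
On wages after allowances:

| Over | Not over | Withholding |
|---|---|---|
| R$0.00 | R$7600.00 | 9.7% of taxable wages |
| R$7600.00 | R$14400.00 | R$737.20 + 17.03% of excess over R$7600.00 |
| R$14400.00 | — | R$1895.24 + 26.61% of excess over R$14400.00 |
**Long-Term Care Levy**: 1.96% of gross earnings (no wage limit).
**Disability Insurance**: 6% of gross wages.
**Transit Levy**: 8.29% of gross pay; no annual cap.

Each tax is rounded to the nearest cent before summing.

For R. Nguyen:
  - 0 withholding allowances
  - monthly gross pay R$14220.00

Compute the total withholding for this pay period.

R$4175.34

Regional Income Tax: taxable = R$14220.00
  R$737.20 + 17.03% × (R$14220.00 − R$7600.00) = R$737.20 + 17.03% × R$6620.00 = R$1864.59
Long-Term Care Levy: 1.96% × R$14220.00 = R$278.71
Disability Insurance: 6% × R$14220.00 = R$853.20
Transit Levy: 8.29% × R$14220.00 = R$1178.84
Total: R$1864.59 + R$278.71 + R$853.20 + R$1178.84 = R$4175.34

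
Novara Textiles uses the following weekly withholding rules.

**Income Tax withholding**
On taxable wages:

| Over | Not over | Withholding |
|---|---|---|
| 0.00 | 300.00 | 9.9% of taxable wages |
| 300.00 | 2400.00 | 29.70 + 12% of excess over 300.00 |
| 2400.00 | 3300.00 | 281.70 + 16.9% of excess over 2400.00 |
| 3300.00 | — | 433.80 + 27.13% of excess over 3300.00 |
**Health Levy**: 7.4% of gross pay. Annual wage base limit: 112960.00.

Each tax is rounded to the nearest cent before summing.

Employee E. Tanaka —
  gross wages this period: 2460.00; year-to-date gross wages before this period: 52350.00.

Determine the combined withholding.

Income Tax: taxable = 2460.00
  281.70 + 16.9% × (2460.00 − 2400.00) = 281.70 + 16.9% × 60.00 = 291.84
Health Levy: 7.4% × 2460.00 = 182.04
Total: 291.84 + 182.04 = 473.88

473.88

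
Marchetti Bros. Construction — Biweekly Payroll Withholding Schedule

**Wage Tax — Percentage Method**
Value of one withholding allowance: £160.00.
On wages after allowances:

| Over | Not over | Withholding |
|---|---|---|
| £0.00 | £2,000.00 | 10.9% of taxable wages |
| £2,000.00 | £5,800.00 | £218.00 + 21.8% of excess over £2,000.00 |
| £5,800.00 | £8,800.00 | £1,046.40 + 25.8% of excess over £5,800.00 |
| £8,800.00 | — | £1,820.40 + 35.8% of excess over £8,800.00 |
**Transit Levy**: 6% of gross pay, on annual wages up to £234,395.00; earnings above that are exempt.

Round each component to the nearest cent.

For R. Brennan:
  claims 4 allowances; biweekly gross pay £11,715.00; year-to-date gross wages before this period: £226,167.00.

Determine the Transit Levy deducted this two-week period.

£493.68

Transit Levy: cap £234,395.00 − YTD £226,167.00 = £8,228.00 subject; 6% × £8,228.00 = £493.68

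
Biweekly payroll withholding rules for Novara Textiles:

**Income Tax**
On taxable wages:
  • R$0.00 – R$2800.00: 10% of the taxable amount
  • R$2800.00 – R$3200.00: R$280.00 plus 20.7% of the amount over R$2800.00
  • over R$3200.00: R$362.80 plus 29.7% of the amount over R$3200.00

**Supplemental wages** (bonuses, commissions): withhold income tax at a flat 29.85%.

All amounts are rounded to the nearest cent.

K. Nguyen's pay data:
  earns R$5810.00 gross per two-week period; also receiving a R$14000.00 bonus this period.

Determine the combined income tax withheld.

R$5316.97

Income Tax: taxable = R$5810.00
  R$362.80 + 29.7% × (R$5810.00 − R$3200.00) = R$362.80 + 29.7% × R$2610.00 = R$1137.97
Supplemental (29.85% flat on bonus): 29.85% × R$14000.00 = R$4179.00
Total income tax: R$1137.97 + R$4179.00 = R$5316.97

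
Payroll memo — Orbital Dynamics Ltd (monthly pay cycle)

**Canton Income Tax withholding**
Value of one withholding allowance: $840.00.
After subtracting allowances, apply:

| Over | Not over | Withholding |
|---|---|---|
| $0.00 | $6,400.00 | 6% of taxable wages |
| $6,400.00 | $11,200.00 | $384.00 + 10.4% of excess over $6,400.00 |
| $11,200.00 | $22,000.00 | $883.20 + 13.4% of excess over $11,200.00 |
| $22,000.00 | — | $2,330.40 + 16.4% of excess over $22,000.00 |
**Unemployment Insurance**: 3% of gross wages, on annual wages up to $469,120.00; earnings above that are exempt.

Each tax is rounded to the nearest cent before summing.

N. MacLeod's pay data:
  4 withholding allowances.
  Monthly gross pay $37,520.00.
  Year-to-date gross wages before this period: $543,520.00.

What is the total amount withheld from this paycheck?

Canton Income Tax: taxable = $37,520.00 − 4×$840.00 = $34,160.00
  $2,330.40 + 16.4% × ($34,160.00 − $22,000.00) = $2,330.40 + 16.4% × $12,160.00 = $4,324.64
Unemployment Insurance: YTD $543,520.00 ≥ cap $469,120.00 → $0.00
Total: $4,324.64 + $0.00 = $4,324.64

$4,324.64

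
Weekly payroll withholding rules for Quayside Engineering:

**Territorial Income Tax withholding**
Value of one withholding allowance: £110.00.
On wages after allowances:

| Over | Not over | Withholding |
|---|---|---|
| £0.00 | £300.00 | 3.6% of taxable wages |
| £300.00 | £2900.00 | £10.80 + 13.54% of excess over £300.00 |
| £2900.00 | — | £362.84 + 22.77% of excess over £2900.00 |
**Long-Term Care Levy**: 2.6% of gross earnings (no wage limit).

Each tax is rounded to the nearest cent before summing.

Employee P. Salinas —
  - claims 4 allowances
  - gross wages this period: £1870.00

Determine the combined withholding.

£212.42

Territorial Income Tax: taxable = £1870.00 − 4×£110.00 = £1430.00
  £10.80 + 13.54% × (£1430.00 − £300.00) = £10.80 + 13.54% × £1130.00 = £163.80
Long-Term Care Levy: 2.6% × £1870.00 = £48.62
Total: £163.80 + £48.62 = £212.42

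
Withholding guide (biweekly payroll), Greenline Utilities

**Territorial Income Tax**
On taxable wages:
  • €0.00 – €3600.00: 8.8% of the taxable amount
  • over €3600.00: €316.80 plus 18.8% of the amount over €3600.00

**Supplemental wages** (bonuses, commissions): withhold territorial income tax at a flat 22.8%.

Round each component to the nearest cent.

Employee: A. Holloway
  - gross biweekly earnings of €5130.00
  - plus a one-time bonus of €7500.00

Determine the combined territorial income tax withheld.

€2314.44

Territorial Income Tax: taxable = €5130.00
  €316.80 + 18.8% × (€5130.00 − €3600.00) = €316.80 + 18.8% × €1530.00 = €604.44
Supplemental (22.8% flat on bonus): 22.8% × €7500.00 = €1710.00
Total territorial income tax: €604.44 + €1710.00 = €2314.44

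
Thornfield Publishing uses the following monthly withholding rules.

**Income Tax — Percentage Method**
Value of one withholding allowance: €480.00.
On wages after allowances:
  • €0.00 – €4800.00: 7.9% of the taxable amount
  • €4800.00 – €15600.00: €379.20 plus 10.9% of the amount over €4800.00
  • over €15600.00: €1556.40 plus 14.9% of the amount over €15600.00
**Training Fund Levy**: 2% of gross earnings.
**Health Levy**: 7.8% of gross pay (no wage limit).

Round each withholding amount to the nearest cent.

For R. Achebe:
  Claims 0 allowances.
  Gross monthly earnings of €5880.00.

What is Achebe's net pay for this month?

Income Tax: taxable = €5880.00
  €379.20 + 10.9% × (€5880.00 − €4800.00) = €379.20 + 10.9% × €1080.00 = €496.92
Training Fund Levy: 2% × €5880.00 = €117.60
Health Levy: 7.8% × €5880.00 = €458.64
Total withheld: €496.92 + €117.60 + €458.64 = €1073.16
Net pay: €5880.00 − €1073.16 = €4806.84

€4806.84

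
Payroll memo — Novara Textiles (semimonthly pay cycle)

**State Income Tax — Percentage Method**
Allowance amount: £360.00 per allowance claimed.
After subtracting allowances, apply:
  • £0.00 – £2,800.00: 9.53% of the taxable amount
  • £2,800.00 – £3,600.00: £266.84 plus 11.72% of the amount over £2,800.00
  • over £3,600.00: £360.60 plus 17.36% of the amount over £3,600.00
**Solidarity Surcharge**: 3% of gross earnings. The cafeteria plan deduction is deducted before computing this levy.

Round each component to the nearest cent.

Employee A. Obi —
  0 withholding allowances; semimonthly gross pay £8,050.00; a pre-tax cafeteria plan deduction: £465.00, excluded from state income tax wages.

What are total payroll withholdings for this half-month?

£1,279.95

State Income Tax: taxable = £8,050.00 − £465.00 = £7,585.00
  £360.60 + 17.36% × (£7,585.00 − £3,600.00) = £360.60 + 17.36% × £3,985.00 = £1,052.40
Solidarity Surcharge: 3% × £7,585.00 = £227.55
Total: £1,052.40 + £227.55 = £1,279.95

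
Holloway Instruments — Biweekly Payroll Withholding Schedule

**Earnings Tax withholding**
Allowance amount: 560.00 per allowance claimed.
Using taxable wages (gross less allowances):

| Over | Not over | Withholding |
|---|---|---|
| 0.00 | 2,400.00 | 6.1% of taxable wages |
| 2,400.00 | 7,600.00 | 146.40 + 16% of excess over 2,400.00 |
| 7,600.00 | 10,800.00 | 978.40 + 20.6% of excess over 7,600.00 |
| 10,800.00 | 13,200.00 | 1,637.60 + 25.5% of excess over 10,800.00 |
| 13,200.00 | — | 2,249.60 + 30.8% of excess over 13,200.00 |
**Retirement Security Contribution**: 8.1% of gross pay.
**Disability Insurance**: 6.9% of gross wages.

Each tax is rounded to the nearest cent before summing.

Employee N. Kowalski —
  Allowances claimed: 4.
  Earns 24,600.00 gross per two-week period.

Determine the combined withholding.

8,760.88

Earnings Tax: taxable = 24,600.00 − 4×560.00 = 22,360.00
  2,249.60 + 30.8% × (22,360.00 − 13,200.00) = 2,249.60 + 30.8% × 9,160.00 = 5,070.88
Retirement Security Contribution: 8.1% × 24,600.00 = 1,992.60
Disability Insurance: 6.9% × 24,600.00 = 1,697.40
Total: 5,070.88 + 1,992.60 + 1,697.40 = 8,760.88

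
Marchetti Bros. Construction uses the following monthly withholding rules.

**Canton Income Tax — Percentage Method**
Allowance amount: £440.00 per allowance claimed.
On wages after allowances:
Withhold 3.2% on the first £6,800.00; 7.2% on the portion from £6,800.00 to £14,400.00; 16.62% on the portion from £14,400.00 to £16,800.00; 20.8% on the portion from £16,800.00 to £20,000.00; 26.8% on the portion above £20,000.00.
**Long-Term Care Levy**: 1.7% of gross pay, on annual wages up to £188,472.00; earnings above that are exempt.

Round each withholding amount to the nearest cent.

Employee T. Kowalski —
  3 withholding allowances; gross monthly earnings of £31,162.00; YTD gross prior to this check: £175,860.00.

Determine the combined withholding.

£4,681.34

Canton Income Tax: taxable = £31,162.00 − 3×£440.00 = £29,842.00
  £1,829.28 + 26.8% × (£29,842.00 − £20,000.00) = £1,829.28 + 26.8% × £9,842.00 = £4,466.94
Long-Term Care Levy: cap £188,472.00 − YTD £175,860.00 = £12,612.00 subject; 1.7% × £12,612.00 = £214.40
Total: £4,466.94 + £214.40 = £4,681.34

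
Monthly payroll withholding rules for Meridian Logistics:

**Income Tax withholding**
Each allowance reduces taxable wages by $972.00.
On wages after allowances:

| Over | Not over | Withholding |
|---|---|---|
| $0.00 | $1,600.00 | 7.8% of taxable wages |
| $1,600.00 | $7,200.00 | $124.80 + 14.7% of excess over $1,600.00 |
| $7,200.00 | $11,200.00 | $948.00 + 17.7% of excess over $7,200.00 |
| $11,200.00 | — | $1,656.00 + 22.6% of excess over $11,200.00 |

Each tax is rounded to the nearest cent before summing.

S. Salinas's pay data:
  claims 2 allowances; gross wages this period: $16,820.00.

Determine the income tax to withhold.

Income Tax: taxable = $16,820.00 − 2×$972.00 = $14,876.00
  $1,656.00 + 22.6% × ($14,876.00 − $11,200.00) = $1,656.00 + 22.6% × $3,676.00 = $2,486.78

$2,486.78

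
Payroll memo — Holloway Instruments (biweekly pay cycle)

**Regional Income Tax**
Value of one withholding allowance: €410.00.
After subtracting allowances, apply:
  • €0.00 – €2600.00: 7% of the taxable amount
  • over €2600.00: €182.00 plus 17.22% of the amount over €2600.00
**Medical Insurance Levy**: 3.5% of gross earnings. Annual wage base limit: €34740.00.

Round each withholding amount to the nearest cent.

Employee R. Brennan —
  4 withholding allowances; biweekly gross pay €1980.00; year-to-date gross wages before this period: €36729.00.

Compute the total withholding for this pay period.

Regional Income Tax: taxable = €1980.00 − 4×€410.00 = €340.00
  7% × €340.00 = €23.80
Medical Insurance Levy: YTD €36729.00 ≥ cap €34740.00 → €0.00
Total: €23.80 + €0.00 = €23.80

€23.80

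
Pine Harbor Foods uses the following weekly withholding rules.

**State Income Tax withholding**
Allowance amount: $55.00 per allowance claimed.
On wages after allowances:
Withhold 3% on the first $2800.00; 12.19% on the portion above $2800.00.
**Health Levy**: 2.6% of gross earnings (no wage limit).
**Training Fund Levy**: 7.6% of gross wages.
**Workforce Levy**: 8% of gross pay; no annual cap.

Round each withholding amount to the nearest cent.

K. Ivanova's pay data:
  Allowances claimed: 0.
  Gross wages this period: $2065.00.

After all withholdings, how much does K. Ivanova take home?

$1627.22

State Income Tax: taxable = $2065.00
  3% × $2065.00 = $61.95
Health Levy: 2.6% × $2065.00 = $53.69
Training Fund Levy: 7.6% × $2065.00 = $156.94
Workforce Levy: 8% × $2065.00 = $165.20
Total withheld: $61.95 + $53.69 + $156.94 + $165.20 = $437.78
Net pay: $2065.00 − $437.78 = $1627.22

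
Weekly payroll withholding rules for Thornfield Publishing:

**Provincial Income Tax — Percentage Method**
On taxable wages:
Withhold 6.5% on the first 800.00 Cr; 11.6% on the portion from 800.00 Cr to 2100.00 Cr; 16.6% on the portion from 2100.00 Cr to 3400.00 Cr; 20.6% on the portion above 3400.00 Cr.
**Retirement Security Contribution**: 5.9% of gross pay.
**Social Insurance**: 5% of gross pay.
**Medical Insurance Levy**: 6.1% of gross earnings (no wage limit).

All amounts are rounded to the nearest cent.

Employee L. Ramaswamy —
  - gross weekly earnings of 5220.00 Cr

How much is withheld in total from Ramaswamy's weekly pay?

1680.92 Cr

Provincial Income Tax: taxable = 5220.00 Cr
  418.60 Cr + 20.6% × (5220.00 Cr − 3400.00 Cr) = 418.60 Cr + 20.6% × 1820.00 Cr = 793.52 Cr
Retirement Security Contribution: 5.9% × 5220.00 Cr = 307.98 Cr
Social Insurance: 5% × 5220.00 Cr = 261.00 Cr
Medical Insurance Levy: 6.1% × 5220.00 Cr = 318.42 Cr
Total: 793.52 Cr + 307.98 Cr + 261.00 Cr + 318.42 Cr = 1680.92 Cr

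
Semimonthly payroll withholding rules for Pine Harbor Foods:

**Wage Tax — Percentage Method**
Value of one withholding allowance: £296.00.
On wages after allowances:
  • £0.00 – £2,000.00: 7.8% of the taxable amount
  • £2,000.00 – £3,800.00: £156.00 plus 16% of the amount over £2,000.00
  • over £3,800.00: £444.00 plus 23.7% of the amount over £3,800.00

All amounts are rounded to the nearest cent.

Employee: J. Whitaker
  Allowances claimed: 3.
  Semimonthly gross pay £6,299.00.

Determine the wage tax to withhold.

£825.81

Wage Tax: taxable = £6,299.00 − 3×£296.00 = £5,411.00
  £444.00 + 23.7% × (£5,411.00 − £3,800.00) = £444.00 + 23.7% × £1,611.00 = £825.81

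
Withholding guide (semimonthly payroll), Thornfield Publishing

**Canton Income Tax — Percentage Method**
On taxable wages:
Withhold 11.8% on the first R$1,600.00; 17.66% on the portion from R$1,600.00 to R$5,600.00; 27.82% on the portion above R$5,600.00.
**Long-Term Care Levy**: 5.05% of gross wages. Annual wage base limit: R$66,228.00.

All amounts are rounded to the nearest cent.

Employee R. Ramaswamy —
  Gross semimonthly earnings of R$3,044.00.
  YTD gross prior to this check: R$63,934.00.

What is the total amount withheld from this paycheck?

Canton Income Tax: taxable = R$3,044.00
  R$188.80 + 17.66% × (R$3,044.00 − R$1,600.00) = R$188.80 + 17.66% × R$1,444.00 = R$443.81
Long-Term Care Levy: cap R$66,228.00 − YTD R$63,934.00 = R$2,294.00 subject; 5.05% × R$2,294.00 = R$115.85
Total: R$443.81 + R$115.85 = R$559.66

R$559.66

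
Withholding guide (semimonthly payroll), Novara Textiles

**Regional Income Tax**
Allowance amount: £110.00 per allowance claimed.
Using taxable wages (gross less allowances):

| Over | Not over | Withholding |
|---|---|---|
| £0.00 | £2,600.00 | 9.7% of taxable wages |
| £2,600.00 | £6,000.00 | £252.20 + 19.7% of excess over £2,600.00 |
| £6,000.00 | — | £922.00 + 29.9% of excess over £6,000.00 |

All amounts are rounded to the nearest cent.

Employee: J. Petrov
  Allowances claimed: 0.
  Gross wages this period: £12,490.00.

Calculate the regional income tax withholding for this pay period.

Regional Income Tax: taxable = £12,490.00
  £922.00 + 29.9% × (£12,490.00 − £6,000.00) = £922.00 + 29.9% × £6,490.00 = £2,862.51

£2,862.51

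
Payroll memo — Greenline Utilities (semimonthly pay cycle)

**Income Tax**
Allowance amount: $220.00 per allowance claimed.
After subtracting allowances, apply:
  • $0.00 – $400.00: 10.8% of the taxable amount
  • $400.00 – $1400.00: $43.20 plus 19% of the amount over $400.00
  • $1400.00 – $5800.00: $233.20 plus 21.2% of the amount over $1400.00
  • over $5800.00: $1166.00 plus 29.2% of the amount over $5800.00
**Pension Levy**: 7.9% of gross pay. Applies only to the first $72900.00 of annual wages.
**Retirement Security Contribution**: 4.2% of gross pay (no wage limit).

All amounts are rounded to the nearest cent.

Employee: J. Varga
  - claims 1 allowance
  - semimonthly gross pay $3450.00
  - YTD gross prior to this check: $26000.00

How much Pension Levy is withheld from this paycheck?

Pension Levy: 7.9% × $3450.00 = $272.55

$272.55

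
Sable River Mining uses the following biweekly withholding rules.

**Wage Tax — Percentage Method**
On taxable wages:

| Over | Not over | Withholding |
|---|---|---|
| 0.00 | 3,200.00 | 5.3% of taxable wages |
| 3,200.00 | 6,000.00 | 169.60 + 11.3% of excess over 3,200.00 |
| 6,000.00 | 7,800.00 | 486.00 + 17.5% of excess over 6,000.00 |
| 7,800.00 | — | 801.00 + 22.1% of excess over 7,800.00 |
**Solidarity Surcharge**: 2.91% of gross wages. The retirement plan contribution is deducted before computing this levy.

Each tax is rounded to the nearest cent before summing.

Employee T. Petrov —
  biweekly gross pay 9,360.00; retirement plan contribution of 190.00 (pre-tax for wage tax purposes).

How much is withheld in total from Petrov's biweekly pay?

1,370.62

Wage Tax: taxable = 9,360.00 − 190.00 = 9,170.00
  801.00 + 22.1% × (9,170.00 − 7,800.00) = 801.00 + 22.1% × 1,370.00 = 1,103.77
Solidarity Surcharge: 2.91% × 9,170.00 = 266.85
Total: 1,103.77 + 266.85 = 1,370.62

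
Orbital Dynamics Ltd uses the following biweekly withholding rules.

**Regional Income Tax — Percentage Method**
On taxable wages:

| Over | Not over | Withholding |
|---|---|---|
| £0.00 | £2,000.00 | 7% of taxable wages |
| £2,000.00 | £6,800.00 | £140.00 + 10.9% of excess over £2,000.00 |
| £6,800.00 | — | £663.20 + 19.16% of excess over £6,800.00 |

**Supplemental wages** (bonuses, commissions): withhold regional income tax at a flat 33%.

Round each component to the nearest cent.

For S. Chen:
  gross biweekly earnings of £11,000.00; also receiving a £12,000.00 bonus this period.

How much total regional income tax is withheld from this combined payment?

Regional Income Tax: taxable = £11,000.00
  £663.20 + 19.16% × (£11,000.00 − £6,800.00) = £663.20 + 19.16% × £4,200.00 = £1,467.92
Supplemental (33% flat on bonus): 33% × £12,000.00 = £3,960.00
Total regional income tax: £1,467.92 + £3,960.00 = £5,427.92

£5,427.92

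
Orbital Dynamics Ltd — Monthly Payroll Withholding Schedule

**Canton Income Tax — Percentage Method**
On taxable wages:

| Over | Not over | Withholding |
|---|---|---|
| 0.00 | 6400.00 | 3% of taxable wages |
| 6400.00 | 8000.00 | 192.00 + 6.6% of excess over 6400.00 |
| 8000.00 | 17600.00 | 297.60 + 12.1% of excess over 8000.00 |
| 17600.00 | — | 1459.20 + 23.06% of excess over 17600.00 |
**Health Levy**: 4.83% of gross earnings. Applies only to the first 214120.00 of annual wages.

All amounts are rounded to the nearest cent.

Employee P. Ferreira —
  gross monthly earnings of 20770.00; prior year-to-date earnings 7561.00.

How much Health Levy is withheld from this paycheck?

Health Levy: 4.83% × 20770.00 = 1003.19

1003.19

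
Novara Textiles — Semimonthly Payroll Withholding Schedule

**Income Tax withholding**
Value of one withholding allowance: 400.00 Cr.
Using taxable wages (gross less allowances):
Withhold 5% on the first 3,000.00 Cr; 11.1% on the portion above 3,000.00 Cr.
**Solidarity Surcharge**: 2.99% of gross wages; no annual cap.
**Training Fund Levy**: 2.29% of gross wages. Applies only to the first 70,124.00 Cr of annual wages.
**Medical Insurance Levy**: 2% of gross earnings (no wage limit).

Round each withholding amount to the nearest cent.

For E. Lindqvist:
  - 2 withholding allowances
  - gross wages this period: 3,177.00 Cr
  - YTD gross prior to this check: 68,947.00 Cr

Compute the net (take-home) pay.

Income Tax: taxable = 3,177.00 Cr − 2×400.00 Cr = 2,377.00 Cr
  5% × 2,377.00 Cr = 118.85 Cr
Solidarity Surcharge: 2.99% × 3,177.00 Cr = 94.99 Cr
Training Fund Levy: cap 70,124.00 Cr − YTD 68,947.00 Cr = 1,177.00 Cr subject; 2.29% × 1,177.00 Cr = 26.95 Cr
Medical Insurance Levy: 2% × 3,177.00 Cr = 63.54 Cr
Total withheld: 118.85 Cr + 94.99 Cr + 26.95 Cr + 63.54 Cr = 304.33 Cr
Net pay: 3,177.00 Cr − 304.33 Cr = 2,872.67 Cr

2,872.67 Cr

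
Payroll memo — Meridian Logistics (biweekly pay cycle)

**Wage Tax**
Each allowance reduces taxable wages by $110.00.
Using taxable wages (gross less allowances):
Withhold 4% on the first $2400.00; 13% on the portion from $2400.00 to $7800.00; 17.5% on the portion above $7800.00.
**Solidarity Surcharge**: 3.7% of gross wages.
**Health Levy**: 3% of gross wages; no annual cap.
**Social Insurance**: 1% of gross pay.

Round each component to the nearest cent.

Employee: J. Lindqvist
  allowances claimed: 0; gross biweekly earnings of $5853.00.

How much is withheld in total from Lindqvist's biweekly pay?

Wage Tax: taxable = $5853.00
  $96.00 + 13% × ($5853.00 − $2400.00) = $96.00 + 13% × $3453.00 = $544.89
Solidarity Surcharge: 3.7% × $5853.00 = $216.56
Health Levy: 3% × $5853.00 = $175.59
Social Insurance: 1% × $5853.00 = $58.53
Total: $544.89 + $216.56 + $175.59 + $58.53 = $995.57

$995.57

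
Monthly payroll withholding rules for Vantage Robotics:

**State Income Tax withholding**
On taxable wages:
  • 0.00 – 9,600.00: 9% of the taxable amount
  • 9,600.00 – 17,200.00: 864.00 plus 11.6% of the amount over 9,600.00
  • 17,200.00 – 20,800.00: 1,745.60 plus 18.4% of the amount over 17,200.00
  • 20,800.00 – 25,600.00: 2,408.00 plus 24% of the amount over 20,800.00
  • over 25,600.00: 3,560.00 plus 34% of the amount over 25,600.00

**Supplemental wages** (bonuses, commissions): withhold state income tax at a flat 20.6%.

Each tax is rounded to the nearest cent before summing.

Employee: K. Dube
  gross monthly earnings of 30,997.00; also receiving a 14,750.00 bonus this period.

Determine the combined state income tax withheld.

State Income Tax: taxable = 30,997.00
  3,560.00 + 34% × (30,997.00 − 25,600.00) = 3,560.00 + 34% × 5,397.00 = 5,394.98
Supplemental (20.6% flat on bonus): 20.6% × 14,750.00 = 3,038.50
Total state income tax: 5,394.98 + 3,038.50 = 8,433.48

8,433.48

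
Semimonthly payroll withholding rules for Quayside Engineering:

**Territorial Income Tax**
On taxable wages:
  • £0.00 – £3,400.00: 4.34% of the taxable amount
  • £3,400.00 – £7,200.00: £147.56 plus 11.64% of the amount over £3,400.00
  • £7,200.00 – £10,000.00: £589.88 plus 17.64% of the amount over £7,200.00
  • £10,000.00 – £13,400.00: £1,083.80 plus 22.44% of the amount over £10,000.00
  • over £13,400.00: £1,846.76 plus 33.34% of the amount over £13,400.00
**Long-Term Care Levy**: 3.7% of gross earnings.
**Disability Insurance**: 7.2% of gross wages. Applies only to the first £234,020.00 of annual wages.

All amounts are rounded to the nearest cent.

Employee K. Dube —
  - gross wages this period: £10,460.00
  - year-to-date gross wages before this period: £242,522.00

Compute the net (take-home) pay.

Territorial Income Tax: taxable = £10,460.00
  £1,083.80 + 22.44% × (£10,460.00 − £10,000.00) = £1,083.80 + 22.44% × £460.00 = £1,187.02
Long-Term Care Levy: 3.7% × £10,460.00 = £387.02
Disability Insurance: YTD £242,522.00 ≥ cap £234,020.00 → £0.00
Total withheld: £1,187.02 + £387.02 + £0.00 = £1,574.04
Net pay: £10,460.00 − £1,574.04 = £8,885.96

£8,885.96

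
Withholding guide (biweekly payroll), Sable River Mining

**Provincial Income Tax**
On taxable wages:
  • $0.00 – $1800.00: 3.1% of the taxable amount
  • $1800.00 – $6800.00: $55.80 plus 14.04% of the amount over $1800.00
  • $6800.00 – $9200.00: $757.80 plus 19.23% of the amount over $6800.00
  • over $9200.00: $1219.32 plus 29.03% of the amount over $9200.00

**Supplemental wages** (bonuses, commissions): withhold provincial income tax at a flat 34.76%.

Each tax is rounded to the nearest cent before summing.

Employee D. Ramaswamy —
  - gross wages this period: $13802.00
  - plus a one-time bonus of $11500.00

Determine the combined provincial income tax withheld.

Provincial Income Tax: taxable = $13802.00
  $1219.32 + 29.03% × ($13802.00 − $9200.00) = $1219.32 + 29.03% × $4602.00 = $2555.28
Supplemental (34.76% flat on bonus): 34.76% × $11500.00 = $3997.40
Total provincial income tax: $2555.28 + $3997.40 = $6552.68

$6552.68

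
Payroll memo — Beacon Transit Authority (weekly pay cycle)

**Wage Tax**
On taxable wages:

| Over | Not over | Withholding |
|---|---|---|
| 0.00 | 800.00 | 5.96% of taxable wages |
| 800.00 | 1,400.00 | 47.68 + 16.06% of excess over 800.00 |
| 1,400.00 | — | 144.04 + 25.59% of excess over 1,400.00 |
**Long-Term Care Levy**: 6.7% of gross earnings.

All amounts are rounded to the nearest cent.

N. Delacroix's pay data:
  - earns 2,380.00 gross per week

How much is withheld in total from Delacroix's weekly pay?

554.28

Wage Tax: taxable = 2,380.00
  144.04 + 25.59% × (2,380.00 − 1,400.00) = 144.04 + 25.59% × 980.00 = 394.82
Long-Term Care Levy: 6.7% × 2,380.00 = 159.46
Total: 394.82 + 159.46 = 554.28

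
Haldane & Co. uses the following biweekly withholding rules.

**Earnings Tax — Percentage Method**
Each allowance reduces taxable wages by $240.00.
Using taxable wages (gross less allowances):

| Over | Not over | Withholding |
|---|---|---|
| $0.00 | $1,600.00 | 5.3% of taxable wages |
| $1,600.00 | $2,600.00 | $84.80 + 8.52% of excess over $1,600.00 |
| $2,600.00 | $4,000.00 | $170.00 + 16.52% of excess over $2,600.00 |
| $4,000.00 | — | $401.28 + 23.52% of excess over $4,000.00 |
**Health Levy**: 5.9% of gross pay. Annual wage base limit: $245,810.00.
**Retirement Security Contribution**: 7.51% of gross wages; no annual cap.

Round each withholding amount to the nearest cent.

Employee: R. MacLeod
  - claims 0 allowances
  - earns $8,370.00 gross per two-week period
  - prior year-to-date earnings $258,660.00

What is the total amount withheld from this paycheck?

Earnings Tax: taxable = $8,370.00
  $401.28 + 23.52% × ($8,370.00 − $4,000.00) = $401.28 + 23.52% × $4,370.00 = $1,429.10
Health Levy: YTD $258,660.00 ≥ cap $245,810.00 → $0.00
Retirement Security Contribution: 7.51% × $8,370.00 = $628.59
Total: $1,429.10 + $0.00 + $628.59 = $2,057.69

$2,057.69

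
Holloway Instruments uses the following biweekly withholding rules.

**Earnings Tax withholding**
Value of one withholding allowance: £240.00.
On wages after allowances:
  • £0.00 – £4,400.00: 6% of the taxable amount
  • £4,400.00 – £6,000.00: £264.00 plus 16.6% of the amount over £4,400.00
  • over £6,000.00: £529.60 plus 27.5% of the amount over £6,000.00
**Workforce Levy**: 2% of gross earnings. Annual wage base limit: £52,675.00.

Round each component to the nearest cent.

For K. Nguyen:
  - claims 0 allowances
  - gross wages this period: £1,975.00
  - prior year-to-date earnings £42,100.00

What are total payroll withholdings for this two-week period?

£158.00

Earnings Tax: taxable = £1,975.00
  6% × £1,975.00 = £118.50
Workforce Levy: 2% × £1,975.00 = £39.50
Total: £118.50 + £39.50 = £158.00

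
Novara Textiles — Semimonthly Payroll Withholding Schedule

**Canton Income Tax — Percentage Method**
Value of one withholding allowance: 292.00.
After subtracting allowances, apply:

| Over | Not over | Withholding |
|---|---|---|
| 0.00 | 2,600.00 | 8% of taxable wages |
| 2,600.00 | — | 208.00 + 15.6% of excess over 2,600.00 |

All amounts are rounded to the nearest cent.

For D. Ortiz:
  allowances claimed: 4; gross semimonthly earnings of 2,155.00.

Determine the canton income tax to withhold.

Canton Income Tax: taxable = 2,155.00 − 4×292.00 = 987.00
  8% × 987.00 = 78.96

78.96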